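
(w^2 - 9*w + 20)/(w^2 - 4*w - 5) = (w - 4)/(w + 1)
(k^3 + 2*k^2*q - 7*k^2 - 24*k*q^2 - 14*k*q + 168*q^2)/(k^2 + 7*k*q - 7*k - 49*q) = (k^2 + 2*k*q - 24*q^2)/(k + 7*q)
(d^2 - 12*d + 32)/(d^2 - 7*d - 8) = (d - 4)/(d + 1)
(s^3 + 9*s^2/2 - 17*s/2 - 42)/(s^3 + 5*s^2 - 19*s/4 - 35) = 2*(s - 3)/(2*s - 5)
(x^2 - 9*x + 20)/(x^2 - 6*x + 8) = (x - 5)/(x - 2)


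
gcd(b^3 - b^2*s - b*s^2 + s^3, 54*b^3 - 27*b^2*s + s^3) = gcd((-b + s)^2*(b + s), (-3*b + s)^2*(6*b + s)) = 1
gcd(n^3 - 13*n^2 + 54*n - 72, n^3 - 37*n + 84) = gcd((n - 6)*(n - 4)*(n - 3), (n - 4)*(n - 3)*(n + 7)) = n^2 - 7*n + 12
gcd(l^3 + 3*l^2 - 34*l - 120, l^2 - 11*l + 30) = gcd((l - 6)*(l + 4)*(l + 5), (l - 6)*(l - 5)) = l - 6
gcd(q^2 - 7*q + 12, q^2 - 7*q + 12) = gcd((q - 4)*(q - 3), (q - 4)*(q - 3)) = q^2 - 7*q + 12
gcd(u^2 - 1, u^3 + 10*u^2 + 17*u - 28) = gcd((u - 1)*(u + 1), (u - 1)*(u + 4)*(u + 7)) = u - 1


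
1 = 1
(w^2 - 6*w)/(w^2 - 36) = w/(w + 6)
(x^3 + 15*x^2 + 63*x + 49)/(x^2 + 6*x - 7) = (x^2 + 8*x + 7)/(x - 1)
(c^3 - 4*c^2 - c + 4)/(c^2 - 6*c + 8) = (c^2 - 1)/(c - 2)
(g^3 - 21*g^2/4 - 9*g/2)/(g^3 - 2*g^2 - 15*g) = (-4*g^2 + 21*g + 18)/(4*(-g^2 + 2*g + 15))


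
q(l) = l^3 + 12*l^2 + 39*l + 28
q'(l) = 3*l^2 + 24*l + 39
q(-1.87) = -9.51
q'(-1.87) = 4.61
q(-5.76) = 10.39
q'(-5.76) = 0.29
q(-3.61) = -3.45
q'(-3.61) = -8.54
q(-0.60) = 8.70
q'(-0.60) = 25.68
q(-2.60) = -9.86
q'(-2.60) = -3.12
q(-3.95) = -0.45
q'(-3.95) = -8.99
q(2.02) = 163.99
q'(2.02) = 99.72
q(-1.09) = -1.55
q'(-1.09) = 16.40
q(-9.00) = -80.00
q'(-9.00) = 66.00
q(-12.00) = -440.00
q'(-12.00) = 183.00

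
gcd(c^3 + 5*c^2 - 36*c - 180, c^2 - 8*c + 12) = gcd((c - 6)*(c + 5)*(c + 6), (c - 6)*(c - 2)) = c - 6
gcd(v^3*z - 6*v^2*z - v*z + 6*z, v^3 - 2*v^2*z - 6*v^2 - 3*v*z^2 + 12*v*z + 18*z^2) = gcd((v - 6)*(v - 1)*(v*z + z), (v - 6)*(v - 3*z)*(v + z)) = v - 6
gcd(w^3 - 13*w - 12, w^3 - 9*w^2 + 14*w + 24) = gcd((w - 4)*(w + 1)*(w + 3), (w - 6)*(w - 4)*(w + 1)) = w^2 - 3*w - 4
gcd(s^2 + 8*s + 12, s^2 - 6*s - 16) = s + 2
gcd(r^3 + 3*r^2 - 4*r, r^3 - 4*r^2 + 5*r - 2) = r - 1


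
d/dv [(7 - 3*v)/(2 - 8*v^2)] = (-12*v^2 + 56*v - 3)/(2*(16*v^4 - 8*v^2 + 1))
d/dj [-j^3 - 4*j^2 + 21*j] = -3*j^2 - 8*j + 21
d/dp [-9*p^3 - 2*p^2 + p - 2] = -27*p^2 - 4*p + 1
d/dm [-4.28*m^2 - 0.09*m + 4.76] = -8.56*m - 0.09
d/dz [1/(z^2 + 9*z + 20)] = (-2*z - 9)/(z^2 + 9*z + 20)^2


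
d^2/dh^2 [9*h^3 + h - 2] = 54*h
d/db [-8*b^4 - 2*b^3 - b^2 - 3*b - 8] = -32*b^3 - 6*b^2 - 2*b - 3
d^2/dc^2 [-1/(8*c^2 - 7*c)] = 2*(8*c*(8*c - 7) - (16*c - 7)^2)/(c^3*(8*c - 7)^3)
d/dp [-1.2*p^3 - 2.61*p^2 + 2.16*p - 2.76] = -3.6*p^2 - 5.22*p + 2.16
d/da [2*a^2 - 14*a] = 4*a - 14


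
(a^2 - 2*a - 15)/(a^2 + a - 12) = (a^2 - 2*a - 15)/(a^2 + a - 12)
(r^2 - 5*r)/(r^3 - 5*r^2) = 1/r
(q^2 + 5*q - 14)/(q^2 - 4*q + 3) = (q^2 + 5*q - 14)/(q^2 - 4*q + 3)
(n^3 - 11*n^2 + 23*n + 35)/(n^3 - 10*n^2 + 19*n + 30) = (n - 7)/(n - 6)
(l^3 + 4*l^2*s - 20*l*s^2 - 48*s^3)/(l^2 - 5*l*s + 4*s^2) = (-l^2 - 8*l*s - 12*s^2)/(-l + s)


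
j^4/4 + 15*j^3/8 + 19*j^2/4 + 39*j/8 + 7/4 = (j/4 + 1/4)*(j + 1)*(j + 2)*(j + 7/2)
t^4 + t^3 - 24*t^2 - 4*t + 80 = (t - 4)*(t - 2)*(t + 2)*(t + 5)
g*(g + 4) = g^2 + 4*g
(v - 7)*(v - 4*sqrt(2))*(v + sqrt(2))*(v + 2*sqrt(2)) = v^4 - 7*v^3 - sqrt(2)*v^3 - 20*v^2 + 7*sqrt(2)*v^2 - 16*sqrt(2)*v + 140*v + 112*sqrt(2)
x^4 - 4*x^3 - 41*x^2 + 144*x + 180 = (x - 6)*(x - 5)*(x + 1)*(x + 6)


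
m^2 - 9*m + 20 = (m - 5)*(m - 4)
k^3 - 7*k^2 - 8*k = k*(k - 8)*(k + 1)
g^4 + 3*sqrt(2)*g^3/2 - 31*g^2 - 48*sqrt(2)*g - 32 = (g - 4*sqrt(2))*(g + sqrt(2)/2)*(g + sqrt(2))*(g + 4*sqrt(2))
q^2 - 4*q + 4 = (q - 2)^2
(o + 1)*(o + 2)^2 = o^3 + 5*o^2 + 8*o + 4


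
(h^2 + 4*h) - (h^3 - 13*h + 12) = -h^3 + h^2 + 17*h - 12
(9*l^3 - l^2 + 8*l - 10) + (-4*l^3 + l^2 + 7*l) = 5*l^3 + 15*l - 10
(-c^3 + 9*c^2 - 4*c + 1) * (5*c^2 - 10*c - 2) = -5*c^5 + 55*c^4 - 108*c^3 + 27*c^2 - 2*c - 2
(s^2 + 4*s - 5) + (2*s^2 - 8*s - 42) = 3*s^2 - 4*s - 47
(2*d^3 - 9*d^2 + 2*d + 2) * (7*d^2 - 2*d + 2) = 14*d^5 - 67*d^4 + 36*d^3 - 8*d^2 + 4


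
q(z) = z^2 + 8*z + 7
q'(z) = 2*z + 8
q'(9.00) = 26.00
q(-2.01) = -5.04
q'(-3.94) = 0.12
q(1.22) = 18.25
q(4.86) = 69.50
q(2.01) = 27.12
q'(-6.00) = -4.00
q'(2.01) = 12.02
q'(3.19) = 14.38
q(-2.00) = -5.00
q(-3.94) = -9.00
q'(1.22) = 10.44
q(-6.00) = -5.00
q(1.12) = 17.21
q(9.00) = 160.00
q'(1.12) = 10.24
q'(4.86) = 17.72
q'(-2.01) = 3.98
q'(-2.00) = 4.00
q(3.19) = 42.70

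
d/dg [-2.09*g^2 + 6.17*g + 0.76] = 6.17 - 4.18*g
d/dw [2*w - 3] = 2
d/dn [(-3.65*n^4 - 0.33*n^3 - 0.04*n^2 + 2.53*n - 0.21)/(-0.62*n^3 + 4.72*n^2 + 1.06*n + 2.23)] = (2.263*n^6 - 34.456*n^5 - 13.1894*n^4 - 30.1204*n^3 - 14.5823*n^2 + 1.804*n + 5.8645)/(0.3844*n^6 - 5.8528*n^5 + 20.964*n^4 + 7.2412*n^3 + 22.1748*n^2 + 4.7276*n + 4.9729)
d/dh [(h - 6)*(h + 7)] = 2*h + 1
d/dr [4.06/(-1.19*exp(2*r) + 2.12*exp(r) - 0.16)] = (9.6628*exp(r) - 8.6072)*exp(r)/(1.19*exp(2*r) - 2.12*exp(r) + 0.16)^2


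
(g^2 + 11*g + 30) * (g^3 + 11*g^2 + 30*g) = g^5 + 22*g^4 + 181*g^3 + 660*g^2 + 900*g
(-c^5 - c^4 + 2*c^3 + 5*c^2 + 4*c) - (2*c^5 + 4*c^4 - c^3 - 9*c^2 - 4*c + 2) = -3*c^5 - 5*c^4 + 3*c^3 + 14*c^2 + 8*c - 2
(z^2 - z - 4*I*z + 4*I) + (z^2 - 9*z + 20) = 2*z^2 - 10*z - 4*I*z + 20 + 4*I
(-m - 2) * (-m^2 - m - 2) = m^3 + 3*m^2 + 4*m + 4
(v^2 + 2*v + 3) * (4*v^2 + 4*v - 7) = 4*v^4 + 12*v^3 + 13*v^2 - 2*v - 21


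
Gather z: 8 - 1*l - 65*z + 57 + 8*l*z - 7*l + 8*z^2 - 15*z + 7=-8*l + 8*z^2 + z*(8*l - 80) + 72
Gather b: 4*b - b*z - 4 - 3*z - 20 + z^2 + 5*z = b*(4 - z) + z^2 + 2*z - 24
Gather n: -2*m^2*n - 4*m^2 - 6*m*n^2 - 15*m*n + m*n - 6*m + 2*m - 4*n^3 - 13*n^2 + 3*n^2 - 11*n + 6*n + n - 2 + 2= -4*m^2 - 4*m - 4*n^3 + n^2*(-6*m - 10) + n*(-2*m^2 - 14*m - 4)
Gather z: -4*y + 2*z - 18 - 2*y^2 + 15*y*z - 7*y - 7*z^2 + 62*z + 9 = -2*y^2 - 11*y - 7*z^2 + z*(15*y + 64) - 9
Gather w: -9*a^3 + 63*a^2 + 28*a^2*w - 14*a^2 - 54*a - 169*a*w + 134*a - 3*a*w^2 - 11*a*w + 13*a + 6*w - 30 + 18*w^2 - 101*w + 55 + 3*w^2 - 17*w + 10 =-9*a^3 + 49*a^2 + 93*a + w^2*(21 - 3*a) + w*(28*a^2 - 180*a - 112) + 35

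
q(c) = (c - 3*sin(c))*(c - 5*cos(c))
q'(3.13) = 35.79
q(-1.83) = -0.59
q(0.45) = 3.46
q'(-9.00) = -8.36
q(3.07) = 23.01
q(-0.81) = -5.80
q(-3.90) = 1.61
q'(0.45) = 4.18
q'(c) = (1 - 3*cos(c))*(c - 5*cos(c)) + (c - 3*sin(c))*(5*sin(c) + 1) = (c - 3*sin(c))*(5*sin(c) + 1) - (c - 5*cos(c))*(3*cos(c) - 1)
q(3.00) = 20.48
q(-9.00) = 34.50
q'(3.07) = 36.04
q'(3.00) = 35.96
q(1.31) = -0.03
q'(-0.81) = 0.98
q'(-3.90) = -27.33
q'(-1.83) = -5.07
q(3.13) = 25.16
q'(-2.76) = 8.53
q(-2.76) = -3.09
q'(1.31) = -9.26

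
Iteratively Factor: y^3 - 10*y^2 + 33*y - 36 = (y - 3)*(y^2 - 7*y + 12) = (y - 3)^2*(y - 4)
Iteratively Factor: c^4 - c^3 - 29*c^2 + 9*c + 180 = (c - 5)*(c^3 + 4*c^2 - 9*c - 36) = (c - 5)*(c - 3)*(c^2 + 7*c + 12) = (c - 5)*(c - 3)*(c + 4)*(c + 3)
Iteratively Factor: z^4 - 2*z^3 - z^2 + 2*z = (z)*(z^3 - 2*z^2 - z + 2) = z*(z - 1)*(z^2 - z - 2) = z*(z - 2)*(z - 1)*(z + 1)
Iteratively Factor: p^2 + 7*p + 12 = (p + 4)*(p + 3)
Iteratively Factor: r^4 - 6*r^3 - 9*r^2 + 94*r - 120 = (r + 4)*(r^3 - 10*r^2 + 31*r - 30) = (r - 5)*(r + 4)*(r^2 - 5*r + 6) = (r - 5)*(r - 3)*(r + 4)*(r - 2)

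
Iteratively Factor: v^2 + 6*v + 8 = (v + 4)*(v + 2)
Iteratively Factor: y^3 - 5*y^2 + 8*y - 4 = (y - 2)*(y^2 - 3*y + 2) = (y - 2)^2*(y - 1)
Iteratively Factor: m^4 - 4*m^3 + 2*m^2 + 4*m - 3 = (m - 1)*(m^3 - 3*m^2 - m + 3) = (m - 3)*(m - 1)*(m^2 - 1) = (m - 3)*(m - 1)*(m + 1)*(m - 1)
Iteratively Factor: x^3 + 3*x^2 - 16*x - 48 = (x + 4)*(x^2 - x - 12) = (x + 3)*(x + 4)*(x - 4)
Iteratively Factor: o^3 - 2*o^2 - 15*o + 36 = (o - 3)*(o^2 + o - 12) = (o - 3)*(o + 4)*(o - 3)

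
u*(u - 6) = u^2 - 6*u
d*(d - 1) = d^2 - d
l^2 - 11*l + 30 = (l - 6)*(l - 5)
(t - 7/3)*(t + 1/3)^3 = t^4 - 4*t^3/3 - 2*t^2 - 20*t/27 - 7/81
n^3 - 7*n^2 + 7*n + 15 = (n - 5)*(n - 3)*(n + 1)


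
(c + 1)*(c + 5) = c^2 + 6*c + 5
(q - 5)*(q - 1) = q^2 - 6*q + 5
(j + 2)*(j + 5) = j^2 + 7*j + 10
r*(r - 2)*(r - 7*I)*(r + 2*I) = r^4 - 2*r^3 - 5*I*r^3 + 14*r^2 + 10*I*r^2 - 28*r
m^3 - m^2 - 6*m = m*(m - 3)*(m + 2)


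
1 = 1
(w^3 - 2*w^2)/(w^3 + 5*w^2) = (w - 2)/(w + 5)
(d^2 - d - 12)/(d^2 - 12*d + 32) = (d + 3)/(d - 8)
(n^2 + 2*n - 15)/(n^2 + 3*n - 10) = (n - 3)/(n - 2)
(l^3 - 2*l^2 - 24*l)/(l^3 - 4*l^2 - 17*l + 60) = l*(l - 6)/(l^2 - 8*l + 15)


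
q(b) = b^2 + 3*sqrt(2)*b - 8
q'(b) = 2*b + 3*sqrt(2)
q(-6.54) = 7.02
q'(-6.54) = -8.84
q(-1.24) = -11.72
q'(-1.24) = 1.76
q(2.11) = 5.40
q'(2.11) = 8.46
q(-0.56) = -10.06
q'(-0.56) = 3.12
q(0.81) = -3.91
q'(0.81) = 5.86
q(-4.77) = -5.48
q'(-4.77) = -5.30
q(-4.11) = -8.55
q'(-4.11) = -3.98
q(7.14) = 73.27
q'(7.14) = 18.52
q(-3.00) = -11.73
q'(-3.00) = -1.76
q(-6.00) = 2.54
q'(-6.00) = -7.76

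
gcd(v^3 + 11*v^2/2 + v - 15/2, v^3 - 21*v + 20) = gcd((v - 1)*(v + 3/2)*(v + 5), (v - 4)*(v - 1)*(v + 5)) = v^2 + 4*v - 5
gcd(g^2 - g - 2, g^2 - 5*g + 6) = g - 2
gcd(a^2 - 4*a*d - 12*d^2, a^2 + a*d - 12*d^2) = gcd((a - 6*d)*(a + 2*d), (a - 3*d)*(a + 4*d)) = 1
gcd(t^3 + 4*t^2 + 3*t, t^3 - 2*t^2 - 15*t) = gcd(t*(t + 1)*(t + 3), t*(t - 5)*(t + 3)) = t^2 + 3*t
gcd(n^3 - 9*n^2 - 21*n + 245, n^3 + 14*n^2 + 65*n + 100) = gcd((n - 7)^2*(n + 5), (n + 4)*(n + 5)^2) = n + 5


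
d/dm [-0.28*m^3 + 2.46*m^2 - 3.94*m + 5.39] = -0.84*m^2 + 4.92*m - 3.94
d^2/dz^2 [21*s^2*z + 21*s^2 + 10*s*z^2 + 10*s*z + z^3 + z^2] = 20*s + 6*z + 2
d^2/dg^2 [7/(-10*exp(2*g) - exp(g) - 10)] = 7*(-2*(20*exp(g) + 1)^2*exp(g) + (40*exp(g) + 1)*(10*exp(2*g) + exp(g) + 10))*exp(g)/(10*exp(2*g) + exp(g) + 10)^3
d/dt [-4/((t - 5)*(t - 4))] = 4*(2*t - 9)/((t - 5)^2*(t - 4)^2)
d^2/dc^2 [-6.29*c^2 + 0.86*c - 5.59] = -12.5800000000000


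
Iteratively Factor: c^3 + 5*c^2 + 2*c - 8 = (c + 4)*(c^2 + c - 2) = (c + 2)*(c + 4)*(c - 1)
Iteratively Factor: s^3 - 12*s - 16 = (s + 2)*(s^2 - 2*s - 8) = (s + 2)^2*(s - 4)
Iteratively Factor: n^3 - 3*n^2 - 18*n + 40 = (n - 2)*(n^2 - n - 20) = (n - 2)*(n + 4)*(n - 5)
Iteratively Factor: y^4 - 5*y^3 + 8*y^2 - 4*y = (y - 2)*(y^3 - 3*y^2 + 2*y) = y*(y - 2)*(y^2 - 3*y + 2) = y*(y - 2)^2*(y - 1)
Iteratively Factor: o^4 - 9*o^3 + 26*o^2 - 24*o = (o - 4)*(o^3 - 5*o^2 + 6*o) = (o - 4)*(o - 3)*(o^2 - 2*o) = (o - 4)*(o - 3)*(o - 2)*(o)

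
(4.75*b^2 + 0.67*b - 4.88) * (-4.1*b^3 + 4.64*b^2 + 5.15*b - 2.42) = -19.475*b^5 + 19.293*b^4 + 47.5793*b^3 - 30.6877*b^2 - 26.7534*b + 11.8096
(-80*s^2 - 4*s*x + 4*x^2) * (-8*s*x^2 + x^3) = 640*s^3*x^2 - 48*s^2*x^3 - 36*s*x^4 + 4*x^5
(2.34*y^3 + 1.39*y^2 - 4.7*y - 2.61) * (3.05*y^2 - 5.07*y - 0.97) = 7.137*y^5 - 7.6243*y^4 - 23.6521*y^3 + 14.5202*y^2 + 17.7917*y + 2.5317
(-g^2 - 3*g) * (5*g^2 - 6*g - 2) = -5*g^4 - 9*g^3 + 20*g^2 + 6*g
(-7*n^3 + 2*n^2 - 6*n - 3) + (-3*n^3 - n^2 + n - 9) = -10*n^3 + n^2 - 5*n - 12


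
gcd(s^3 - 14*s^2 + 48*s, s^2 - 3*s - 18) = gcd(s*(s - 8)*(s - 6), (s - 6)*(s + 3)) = s - 6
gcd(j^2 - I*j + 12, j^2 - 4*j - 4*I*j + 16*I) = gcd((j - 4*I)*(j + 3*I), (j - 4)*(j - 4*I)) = j - 4*I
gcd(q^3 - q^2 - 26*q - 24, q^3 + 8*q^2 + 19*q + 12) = q^2 + 5*q + 4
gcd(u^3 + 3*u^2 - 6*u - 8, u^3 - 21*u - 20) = u^2 + 5*u + 4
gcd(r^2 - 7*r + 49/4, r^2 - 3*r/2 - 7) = r - 7/2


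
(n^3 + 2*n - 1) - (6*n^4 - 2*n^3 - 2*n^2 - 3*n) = -6*n^4 + 3*n^3 + 2*n^2 + 5*n - 1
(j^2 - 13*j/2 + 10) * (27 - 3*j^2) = -3*j^4 + 39*j^3/2 - 3*j^2 - 351*j/2 + 270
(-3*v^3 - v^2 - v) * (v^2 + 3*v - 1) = -3*v^5 - 10*v^4 - v^3 - 2*v^2 + v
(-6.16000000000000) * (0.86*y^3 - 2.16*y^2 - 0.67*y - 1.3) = -5.2976*y^3 + 13.3056*y^2 + 4.1272*y + 8.008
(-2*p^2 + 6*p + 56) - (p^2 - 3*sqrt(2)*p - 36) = -3*p^2 + 3*sqrt(2)*p + 6*p + 92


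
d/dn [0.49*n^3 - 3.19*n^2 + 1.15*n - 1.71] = 1.47*n^2 - 6.38*n + 1.15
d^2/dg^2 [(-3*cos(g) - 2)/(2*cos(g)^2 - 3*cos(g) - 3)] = (-108*sin(g)^4*cos(g) - 50*sin(g)^4 + 91*sin(g)^2 - 3*cos(g) - 36*cos(3*g) + 6*cos(5*g) - 35)/(2*sin(g)^2 + 3*cos(g) + 1)^3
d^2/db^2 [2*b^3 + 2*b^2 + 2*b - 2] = 12*b + 4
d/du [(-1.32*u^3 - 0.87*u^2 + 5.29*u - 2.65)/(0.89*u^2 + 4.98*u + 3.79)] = (-1.1748*u^4 - 13.1472*u^3 - 24.0491*u^2 - 1.8776*u + 33.2461)/(0.7921*u^4 + 8.8644*u^3 + 31.5466*u^2 + 37.7484*u + 14.3641)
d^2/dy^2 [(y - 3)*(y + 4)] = 2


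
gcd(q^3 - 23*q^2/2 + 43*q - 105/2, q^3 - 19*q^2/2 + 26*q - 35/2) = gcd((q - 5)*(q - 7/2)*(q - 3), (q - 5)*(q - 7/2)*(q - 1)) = q^2 - 17*q/2 + 35/2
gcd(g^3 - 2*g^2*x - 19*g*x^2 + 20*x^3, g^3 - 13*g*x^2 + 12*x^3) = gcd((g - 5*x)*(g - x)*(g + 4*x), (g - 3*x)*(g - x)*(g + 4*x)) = -g^2 - 3*g*x + 4*x^2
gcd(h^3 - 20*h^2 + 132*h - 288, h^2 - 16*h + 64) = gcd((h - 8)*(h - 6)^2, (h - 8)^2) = h - 8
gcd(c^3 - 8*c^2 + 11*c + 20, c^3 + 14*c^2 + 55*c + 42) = c + 1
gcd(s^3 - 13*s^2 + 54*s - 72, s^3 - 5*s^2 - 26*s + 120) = s^2 - 10*s + 24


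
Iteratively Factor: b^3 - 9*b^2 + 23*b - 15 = (b - 3)*(b^2 - 6*b + 5) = (b - 3)*(b - 1)*(b - 5)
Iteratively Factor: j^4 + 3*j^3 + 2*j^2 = (j + 1)*(j^3 + 2*j^2) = j*(j + 1)*(j^2 + 2*j) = j^2*(j + 1)*(j + 2)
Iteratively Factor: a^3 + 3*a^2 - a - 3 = (a + 1)*(a^2 + 2*a - 3) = (a + 1)*(a + 3)*(a - 1)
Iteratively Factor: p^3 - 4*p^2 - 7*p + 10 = (p - 5)*(p^2 + p - 2) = (p - 5)*(p - 1)*(p + 2)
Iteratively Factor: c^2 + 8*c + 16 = (c + 4)*(c + 4)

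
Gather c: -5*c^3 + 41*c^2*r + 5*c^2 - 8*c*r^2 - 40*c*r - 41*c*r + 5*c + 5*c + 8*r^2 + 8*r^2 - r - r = -5*c^3 + c^2*(41*r + 5) + c*(-8*r^2 - 81*r + 10) + 16*r^2 - 2*r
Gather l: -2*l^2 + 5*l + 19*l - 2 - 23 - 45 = -2*l^2 + 24*l - 70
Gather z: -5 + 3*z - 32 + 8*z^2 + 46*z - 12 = 8*z^2 + 49*z - 49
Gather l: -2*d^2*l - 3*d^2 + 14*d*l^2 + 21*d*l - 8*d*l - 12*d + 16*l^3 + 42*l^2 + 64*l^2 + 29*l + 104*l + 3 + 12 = -3*d^2 - 12*d + 16*l^3 + l^2*(14*d + 106) + l*(-2*d^2 + 13*d + 133) + 15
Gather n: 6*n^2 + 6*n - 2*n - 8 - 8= 6*n^2 + 4*n - 16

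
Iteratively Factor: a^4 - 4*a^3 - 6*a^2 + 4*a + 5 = (a + 1)*(a^3 - 5*a^2 - a + 5) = (a + 1)^2*(a^2 - 6*a + 5) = (a - 1)*(a + 1)^2*(a - 5)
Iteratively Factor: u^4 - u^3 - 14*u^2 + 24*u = (u + 4)*(u^3 - 5*u^2 + 6*u) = u*(u + 4)*(u^2 - 5*u + 6) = u*(u - 3)*(u + 4)*(u - 2)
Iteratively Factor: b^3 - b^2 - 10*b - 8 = (b - 4)*(b^2 + 3*b + 2) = (b - 4)*(b + 2)*(b + 1)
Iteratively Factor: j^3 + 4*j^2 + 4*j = (j)*(j^2 + 4*j + 4) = j*(j + 2)*(j + 2)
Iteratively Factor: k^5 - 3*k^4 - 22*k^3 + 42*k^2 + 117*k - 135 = (k + 3)*(k^4 - 6*k^3 - 4*k^2 + 54*k - 45) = (k + 3)^2*(k^3 - 9*k^2 + 23*k - 15) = (k - 1)*(k + 3)^2*(k^2 - 8*k + 15) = (k - 5)*(k - 1)*(k + 3)^2*(k - 3)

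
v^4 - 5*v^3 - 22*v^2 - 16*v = v*(v - 8)*(v + 1)*(v + 2)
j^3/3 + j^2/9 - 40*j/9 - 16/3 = (j/3 + 1)*(j - 4)*(j + 4/3)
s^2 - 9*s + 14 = (s - 7)*(s - 2)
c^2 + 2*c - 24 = (c - 4)*(c + 6)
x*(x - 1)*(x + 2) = x^3 + x^2 - 2*x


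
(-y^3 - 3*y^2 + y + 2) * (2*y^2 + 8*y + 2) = -2*y^5 - 14*y^4 - 24*y^3 + 6*y^2 + 18*y + 4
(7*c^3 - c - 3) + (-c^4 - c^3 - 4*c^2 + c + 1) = -c^4 + 6*c^3 - 4*c^2 - 2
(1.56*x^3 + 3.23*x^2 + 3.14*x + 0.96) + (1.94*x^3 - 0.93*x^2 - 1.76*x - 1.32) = 3.5*x^3 + 2.3*x^2 + 1.38*x - 0.36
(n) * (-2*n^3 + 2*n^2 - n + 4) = -2*n^4 + 2*n^3 - n^2 + 4*n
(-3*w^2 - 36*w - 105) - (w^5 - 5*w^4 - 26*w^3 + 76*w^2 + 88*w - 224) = -w^5 + 5*w^4 + 26*w^3 - 79*w^2 - 124*w + 119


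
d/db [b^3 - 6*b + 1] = 3*b^2 - 6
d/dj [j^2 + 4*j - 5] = 2*j + 4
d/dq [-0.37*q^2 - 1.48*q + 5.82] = -0.74*q - 1.48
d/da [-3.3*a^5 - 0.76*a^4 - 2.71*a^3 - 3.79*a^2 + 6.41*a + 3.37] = -16.5*a^4 - 3.04*a^3 - 8.13*a^2 - 7.58*a + 6.41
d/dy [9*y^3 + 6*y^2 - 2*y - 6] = 27*y^2 + 12*y - 2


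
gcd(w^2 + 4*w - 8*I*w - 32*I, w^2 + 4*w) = w + 4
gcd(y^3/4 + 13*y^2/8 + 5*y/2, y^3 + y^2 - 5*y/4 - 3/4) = 1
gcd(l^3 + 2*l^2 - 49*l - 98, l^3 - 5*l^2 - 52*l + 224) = l + 7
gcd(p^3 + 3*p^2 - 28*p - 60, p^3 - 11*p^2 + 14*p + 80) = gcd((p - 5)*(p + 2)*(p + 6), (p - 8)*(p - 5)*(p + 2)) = p^2 - 3*p - 10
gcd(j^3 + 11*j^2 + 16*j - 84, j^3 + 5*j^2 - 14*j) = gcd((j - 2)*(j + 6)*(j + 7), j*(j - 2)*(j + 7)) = j^2 + 5*j - 14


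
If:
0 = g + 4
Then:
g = -4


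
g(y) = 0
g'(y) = 0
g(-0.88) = 0.00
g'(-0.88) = 0.00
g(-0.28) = 0.00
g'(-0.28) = 0.00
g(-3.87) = 0.00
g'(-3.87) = 0.00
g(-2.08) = 0.00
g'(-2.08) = 0.00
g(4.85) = 0.00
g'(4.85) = 0.00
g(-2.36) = 0.00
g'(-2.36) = 0.00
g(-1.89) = 0.00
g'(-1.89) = 0.00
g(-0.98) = 0.00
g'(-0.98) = 0.00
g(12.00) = 0.00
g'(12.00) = 0.00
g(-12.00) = 0.00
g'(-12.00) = 0.00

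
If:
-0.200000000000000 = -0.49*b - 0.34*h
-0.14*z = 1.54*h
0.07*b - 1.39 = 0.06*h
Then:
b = 9.11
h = -12.54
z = 137.93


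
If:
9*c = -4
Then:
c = -4/9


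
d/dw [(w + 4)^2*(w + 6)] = (w + 4)*(3*w + 16)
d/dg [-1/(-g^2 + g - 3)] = (1 - 2*g)/(g^2 - g + 3)^2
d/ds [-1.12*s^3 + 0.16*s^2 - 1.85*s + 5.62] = -3.36*s^2 + 0.32*s - 1.85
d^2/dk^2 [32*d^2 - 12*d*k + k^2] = 2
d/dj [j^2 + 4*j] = 2*j + 4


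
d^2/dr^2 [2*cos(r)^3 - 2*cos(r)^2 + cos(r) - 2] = -5*cos(r)/2 + 4*cos(2*r) - 9*cos(3*r)/2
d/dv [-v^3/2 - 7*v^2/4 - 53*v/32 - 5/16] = -3*v^2/2 - 7*v/2 - 53/32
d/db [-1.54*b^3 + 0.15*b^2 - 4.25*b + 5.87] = -4.62*b^2 + 0.3*b - 4.25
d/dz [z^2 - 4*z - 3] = 2*z - 4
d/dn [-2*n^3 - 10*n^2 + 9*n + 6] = -6*n^2 - 20*n + 9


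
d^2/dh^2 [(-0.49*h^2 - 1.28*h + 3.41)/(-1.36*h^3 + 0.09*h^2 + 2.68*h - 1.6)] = (1.812608*h^6 + 14.204928*h^5 - 65.909952*h^4 + 0.86583199999999*h^3 + 41.406882*h^2 + 40.691928*h - 36.479968)/(2.515456*h^9 - 0.499392*h^8 - 14.837736*h^7 + 10.845543*h^6 + 28.064028*h^5 - 36.890448*h^4 - 6.488512*h^3 + 33.78432*h^2 - 20.5824*h + 4.096)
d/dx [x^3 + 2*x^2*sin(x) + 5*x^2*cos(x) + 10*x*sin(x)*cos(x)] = -5*x^2*sin(x) + 2*x^2*cos(x) + 3*x^2 + 4*x*sin(x) + 10*x*cos(x) + 10*x*cos(2*x) + 5*sin(2*x)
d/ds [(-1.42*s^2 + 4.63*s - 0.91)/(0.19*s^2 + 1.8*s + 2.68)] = (-3.4357*s^2 - 7.2654*s + 14.0464)/(0.0361*s^4 + 0.684*s^3 + 4.2584*s^2 + 9.648*s + 7.1824)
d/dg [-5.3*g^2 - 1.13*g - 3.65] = -10.6*g - 1.13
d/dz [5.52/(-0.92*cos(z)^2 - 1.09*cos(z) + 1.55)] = -(10.1568*cos(z) + 6.0168)*sin(z)/(0.92*cos(z)^2 + 1.09*cos(z) - 1.55)^2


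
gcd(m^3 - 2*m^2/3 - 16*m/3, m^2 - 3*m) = m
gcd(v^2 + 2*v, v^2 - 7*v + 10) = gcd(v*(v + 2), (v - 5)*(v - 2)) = 1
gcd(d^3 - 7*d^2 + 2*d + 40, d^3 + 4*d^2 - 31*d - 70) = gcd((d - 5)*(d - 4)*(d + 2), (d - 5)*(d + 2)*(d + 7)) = d^2 - 3*d - 10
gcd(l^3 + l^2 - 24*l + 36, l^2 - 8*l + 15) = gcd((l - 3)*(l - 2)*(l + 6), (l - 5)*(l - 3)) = l - 3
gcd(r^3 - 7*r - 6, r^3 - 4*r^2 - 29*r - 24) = r + 1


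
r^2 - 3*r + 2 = (r - 2)*(r - 1)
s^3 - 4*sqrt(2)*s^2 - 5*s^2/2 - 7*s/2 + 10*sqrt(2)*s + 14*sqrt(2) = (s - 7/2)*(s + 1)*(s - 4*sqrt(2))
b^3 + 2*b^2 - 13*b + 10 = (b - 2)*(b - 1)*(b + 5)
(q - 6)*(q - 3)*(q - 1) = q^3 - 10*q^2 + 27*q - 18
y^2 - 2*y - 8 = (y - 4)*(y + 2)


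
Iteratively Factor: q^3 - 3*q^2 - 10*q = (q)*(q^2 - 3*q - 10) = q*(q + 2)*(q - 5)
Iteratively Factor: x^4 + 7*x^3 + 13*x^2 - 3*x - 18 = (x - 1)*(x^3 + 8*x^2 + 21*x + 18) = (x - 1)*(x + 3)*(x^2 + 5*x + 6) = (x - 1)*(x + 2)*(x + 3)*(x + 3)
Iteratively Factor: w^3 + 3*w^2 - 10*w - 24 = (w + 4)*(w^2 - w - 6) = (w + 2)*(w + 4)*(w - 3)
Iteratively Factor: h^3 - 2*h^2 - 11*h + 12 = (h - 4)*(h^2 + 2*h - 3) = (h - 4)*(h + 3)*(h - 1)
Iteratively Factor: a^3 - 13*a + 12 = (a + 4)*(a^2 - 4*a + 3) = (a - 3)*(a + 4)*(a - 1)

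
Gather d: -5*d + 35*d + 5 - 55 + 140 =30*d + 90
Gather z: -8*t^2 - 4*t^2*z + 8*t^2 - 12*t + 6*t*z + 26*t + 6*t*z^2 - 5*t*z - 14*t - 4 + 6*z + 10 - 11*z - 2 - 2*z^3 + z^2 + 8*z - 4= -2*z^3 + z^2*(6*t + 1) + z*(-4*t^2 + t + 3)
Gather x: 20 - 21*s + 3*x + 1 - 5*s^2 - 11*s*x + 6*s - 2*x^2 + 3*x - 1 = -5*s^2 - 15*s - 2*x^2 + x*(6 - 11*s) + 20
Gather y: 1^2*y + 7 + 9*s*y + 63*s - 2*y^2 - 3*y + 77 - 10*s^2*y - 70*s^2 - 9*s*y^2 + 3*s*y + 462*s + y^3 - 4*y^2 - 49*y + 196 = -70*s^2 + 525*s + y^3 + y^2*(-9*s - 6) + y*(-10*s^2 + 12*s - 51) + 280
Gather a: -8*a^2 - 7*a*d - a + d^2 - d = -8*a^2 + a*(-7*d - 1) + d^2 - d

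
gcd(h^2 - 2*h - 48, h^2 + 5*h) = 1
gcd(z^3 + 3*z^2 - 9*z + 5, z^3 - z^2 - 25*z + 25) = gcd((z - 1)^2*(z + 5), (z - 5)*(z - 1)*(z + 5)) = z^2 + 4*z - 5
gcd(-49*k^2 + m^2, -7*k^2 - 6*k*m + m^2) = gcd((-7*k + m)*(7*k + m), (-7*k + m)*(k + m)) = 7*k - m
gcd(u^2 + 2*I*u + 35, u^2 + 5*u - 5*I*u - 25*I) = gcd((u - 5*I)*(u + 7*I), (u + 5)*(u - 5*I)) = u - 5*I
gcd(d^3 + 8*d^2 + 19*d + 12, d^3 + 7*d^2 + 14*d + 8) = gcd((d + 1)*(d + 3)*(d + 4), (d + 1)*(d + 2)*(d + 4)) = d^2 + 5*d + 4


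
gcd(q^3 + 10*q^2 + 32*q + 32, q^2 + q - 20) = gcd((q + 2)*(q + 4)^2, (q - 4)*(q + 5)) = 1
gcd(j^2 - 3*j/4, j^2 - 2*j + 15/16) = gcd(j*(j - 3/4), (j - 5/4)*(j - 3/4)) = j - 3/4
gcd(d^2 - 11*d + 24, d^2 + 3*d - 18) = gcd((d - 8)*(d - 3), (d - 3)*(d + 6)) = d - 3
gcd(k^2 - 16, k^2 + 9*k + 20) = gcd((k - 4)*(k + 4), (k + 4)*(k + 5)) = k + 4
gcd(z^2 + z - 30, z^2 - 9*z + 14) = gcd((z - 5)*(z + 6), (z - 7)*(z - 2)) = 1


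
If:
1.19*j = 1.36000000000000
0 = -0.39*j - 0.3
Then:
No Solution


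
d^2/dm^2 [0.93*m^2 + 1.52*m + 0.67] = 1.86000000000000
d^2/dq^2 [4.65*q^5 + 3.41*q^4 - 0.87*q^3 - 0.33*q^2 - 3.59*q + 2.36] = 93.0*q^3 + 40.92*q^2 - 5.22*q - 0.66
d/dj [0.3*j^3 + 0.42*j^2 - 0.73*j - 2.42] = 0.9*j^2 + 0.84*j - 0.73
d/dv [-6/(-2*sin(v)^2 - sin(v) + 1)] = -6*(4*sin(v) + 1)*cos(v)/(sin(v) - cos(2*v))^2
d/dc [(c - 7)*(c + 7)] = 2*c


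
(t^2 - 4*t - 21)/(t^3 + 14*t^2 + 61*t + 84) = (t - 7)/(t^2 + 11*t + 28)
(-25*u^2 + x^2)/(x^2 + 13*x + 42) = (-25*u^2 + x^2)/(x^2 + 13*x + 42)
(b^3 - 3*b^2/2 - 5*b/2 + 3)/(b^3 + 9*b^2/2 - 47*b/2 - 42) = (b^2 - 3*b + 2)/(b^2 + 3*b - 28)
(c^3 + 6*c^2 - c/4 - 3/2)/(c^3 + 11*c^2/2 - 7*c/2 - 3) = (c - 1/2)/(c - 1)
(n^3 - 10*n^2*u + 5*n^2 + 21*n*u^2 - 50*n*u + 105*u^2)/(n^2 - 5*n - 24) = (-n^3 + 10*n^2*u - 5*n^2 - 21*n*u^2 + 50*n*u - 105*u^2)/(-n^2 + 5*n + 24)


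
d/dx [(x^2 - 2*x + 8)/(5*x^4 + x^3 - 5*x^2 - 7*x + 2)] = (-10*x^5 + 29*x^4 - 156*x^3 - 41*x^2 + 84*x + 52)/(25*x^8 + 10*x^7 - 49*x^6 - 80*x^5 + 31*x^4 + 74*x^3 + 29*x^2 - 28*x + 4)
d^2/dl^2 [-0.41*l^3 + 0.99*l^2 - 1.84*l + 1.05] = 1.98 - 2.46*l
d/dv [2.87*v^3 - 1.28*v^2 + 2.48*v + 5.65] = 8.61*v^2 - 2.56*v + 2.48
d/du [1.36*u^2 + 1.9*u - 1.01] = 2.72*u + 1.9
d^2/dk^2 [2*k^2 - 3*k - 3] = 4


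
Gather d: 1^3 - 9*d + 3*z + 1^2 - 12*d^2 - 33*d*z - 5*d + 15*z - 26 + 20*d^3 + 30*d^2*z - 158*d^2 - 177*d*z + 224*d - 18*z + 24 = 20*d^3 + d^2*(30*z - 170) + d*(210 - 210*z)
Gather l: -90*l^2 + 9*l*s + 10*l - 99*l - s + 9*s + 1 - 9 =-90*l^2 + l*(9*s - 89) + 8*s - 8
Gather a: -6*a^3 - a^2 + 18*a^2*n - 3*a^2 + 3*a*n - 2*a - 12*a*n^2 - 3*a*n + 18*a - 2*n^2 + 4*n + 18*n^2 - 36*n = -6*a^3 + a^2*(18*n - 4) + a*(16 - 12*n^2) + 16*n^2 - 32*n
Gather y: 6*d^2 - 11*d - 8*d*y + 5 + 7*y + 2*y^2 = 6*d^2 - 11*d + 2*y^2 + y*(7 - 8*d) + 5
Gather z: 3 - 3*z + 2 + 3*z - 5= 0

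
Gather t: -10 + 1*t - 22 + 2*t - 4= 3*t - 36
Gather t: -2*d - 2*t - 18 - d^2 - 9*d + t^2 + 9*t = -d^2 - 11*d + t^2 + 7*t - 18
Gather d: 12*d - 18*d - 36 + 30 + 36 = 30 - 6*d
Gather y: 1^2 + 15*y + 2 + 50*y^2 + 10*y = 50*y^2 + 25*y + 3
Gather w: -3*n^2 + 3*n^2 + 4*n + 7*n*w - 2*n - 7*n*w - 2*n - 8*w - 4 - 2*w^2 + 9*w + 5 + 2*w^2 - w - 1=0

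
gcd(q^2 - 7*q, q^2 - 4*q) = q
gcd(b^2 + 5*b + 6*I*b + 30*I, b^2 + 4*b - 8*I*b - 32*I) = 1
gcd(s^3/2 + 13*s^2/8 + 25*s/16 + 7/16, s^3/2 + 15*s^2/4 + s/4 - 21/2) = 1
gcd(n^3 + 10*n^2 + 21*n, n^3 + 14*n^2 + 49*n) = n^2 + 7*n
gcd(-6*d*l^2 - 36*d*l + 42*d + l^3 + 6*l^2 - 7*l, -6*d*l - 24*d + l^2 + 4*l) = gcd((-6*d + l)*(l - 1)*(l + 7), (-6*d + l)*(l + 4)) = 6*d - l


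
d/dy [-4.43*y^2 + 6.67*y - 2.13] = 6.67 - 8.86*y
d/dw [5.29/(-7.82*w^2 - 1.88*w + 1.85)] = (82.7356*w + 9.9452)/(7.82*w^2 + 1.88*w - 1.85)^2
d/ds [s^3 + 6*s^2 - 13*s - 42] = 3*s^2 + 12*s - 13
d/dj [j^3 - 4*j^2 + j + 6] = 3*j^2 - 8*j + 1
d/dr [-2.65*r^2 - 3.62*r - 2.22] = -5.3*r - 3.62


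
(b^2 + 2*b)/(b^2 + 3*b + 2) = b/(b + 1)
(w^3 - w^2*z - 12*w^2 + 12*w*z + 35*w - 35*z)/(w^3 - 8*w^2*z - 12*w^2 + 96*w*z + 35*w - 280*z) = (-w + z)/(-w + 8*z)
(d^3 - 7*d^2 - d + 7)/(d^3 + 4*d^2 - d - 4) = (d - 7)/(d + 4)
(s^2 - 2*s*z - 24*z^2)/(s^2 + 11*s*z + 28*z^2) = (s - 6*z)/(s + 7*z)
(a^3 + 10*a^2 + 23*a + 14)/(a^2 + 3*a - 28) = (a^2 + 3*a + 2)/(a - 4)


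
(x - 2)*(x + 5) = x^2 + 3*x - 10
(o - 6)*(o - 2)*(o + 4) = o^3 - 4*o^2 - 20*o + 48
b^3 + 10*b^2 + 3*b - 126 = (b - 3)*(b + 6)*(b + 7)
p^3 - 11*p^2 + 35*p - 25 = (p - 5)^2*(p - 1)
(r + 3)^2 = r^2 + 6*r + 9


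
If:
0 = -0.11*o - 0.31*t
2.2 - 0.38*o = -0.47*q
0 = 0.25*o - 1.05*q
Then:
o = 8.21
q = 1.95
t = -2.91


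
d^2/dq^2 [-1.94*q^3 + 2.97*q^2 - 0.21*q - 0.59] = 5.94 - 11.64*q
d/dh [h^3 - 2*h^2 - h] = 3*h^2 - 4*h - 1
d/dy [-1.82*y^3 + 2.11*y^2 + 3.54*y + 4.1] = -5.46*y^2 + 4.22*y + 3.54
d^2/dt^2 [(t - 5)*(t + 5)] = 2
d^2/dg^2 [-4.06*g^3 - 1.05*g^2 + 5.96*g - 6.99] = -24.36*g - 2.1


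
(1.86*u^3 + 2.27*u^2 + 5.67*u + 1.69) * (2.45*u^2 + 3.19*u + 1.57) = 4.557*u^5 + 11.4949*u^4 + 24.053*u^3 + 25.7917*u^2 + 14.293*u + 2.6533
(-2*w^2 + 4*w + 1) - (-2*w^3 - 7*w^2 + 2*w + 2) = 2*w^3 + 5*w^2 + 2*w - 1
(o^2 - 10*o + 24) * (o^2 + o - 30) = o^4 - 9*o^3 - 16*o^2 + 324*o - 720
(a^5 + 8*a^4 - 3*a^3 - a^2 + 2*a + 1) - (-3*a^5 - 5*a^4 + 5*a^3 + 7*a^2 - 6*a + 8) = 4*a^5 + 13*a^4 - 8*a^3 - 8*a^2 + 8*a - 7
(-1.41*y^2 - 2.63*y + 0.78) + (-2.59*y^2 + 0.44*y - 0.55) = -4.0*y^2 - 2.19*y + 0.23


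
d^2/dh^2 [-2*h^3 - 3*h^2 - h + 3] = -12*h - 6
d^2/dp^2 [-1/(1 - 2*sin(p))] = 2*(-sin(p) + cos(2*p) + 3)/(2*sin(p) - 1)^3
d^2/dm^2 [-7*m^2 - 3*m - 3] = -14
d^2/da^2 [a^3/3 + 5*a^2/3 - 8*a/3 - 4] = 2*a + 10/3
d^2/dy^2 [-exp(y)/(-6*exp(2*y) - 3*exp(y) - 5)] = (36*exp(4*y) - 18*exp(3*y) - 180*exp(2*y) - 15*exp(y) + 25)*exp(y)/(216*exp(6*y) + 324*exp(5*y) + 702*exp(4*y) + 567*exp(3*y) + 585*exp(2*y) + 225*exp(y) + 125)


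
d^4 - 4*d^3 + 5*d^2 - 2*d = d*(d - 2)*(d - 1)^2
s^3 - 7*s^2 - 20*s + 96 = (s - 8)*(s - 3)*(s + 4)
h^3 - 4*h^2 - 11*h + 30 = (h - 5)*(h - 2)*(h + 3)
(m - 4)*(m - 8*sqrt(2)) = m^2 - 8*sqrt(2)*m - 4*m + 32*sqrt(2)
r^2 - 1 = (r - 1)*(r + 1)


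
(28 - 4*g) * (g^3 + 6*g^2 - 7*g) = -4*g^4 + 4*g^3 + 196*g^2 - 196*g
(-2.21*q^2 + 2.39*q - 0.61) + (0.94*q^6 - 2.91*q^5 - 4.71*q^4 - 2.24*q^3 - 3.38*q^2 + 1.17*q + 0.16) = 0.94*q^6 - 2.91*q^5 - 4.71*q^4 - 2.24*q^3 - 5.59*q^2 + 3.56*q - 0.45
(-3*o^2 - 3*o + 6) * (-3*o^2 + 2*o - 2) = 9*o^4 + 3*o^3 - 18*o^2 + 18*o - 12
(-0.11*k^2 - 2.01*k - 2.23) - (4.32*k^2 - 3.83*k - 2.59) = -4.43*k^2 + 1.82*k + 0.36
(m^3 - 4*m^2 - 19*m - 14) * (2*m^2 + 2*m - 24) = 2*m^5 - 6*m^4 - 70*m^3 + 30*m^2 + 428*m + 336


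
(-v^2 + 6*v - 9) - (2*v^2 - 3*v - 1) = -3*v^2 + 9*v - 8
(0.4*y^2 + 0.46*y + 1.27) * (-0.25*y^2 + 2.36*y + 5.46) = -0.1*y^4 + 0.829*y^3 + 2.9521*y^2 + 5.5088*y + 6.9342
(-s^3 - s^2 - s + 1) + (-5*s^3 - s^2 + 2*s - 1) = -6*s^3 - 2*s^2 + s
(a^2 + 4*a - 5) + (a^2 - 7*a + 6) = 2*a^2 - 3*a + 1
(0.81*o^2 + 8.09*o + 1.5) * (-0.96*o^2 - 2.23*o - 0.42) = -0.7776*o^4 - 9.5727*o^3 - 19.8209*o^2 - 6.7428*o - 0.63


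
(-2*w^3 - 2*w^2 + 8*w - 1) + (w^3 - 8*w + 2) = -w^3 - 2*w^2 + 1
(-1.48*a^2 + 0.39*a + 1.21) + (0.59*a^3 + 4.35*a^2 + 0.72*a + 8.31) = 0.59*a^3 + 2.87*a^2 + 1.11*a + 9.52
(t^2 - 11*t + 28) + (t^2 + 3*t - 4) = 2*t^2 - 8*t + 24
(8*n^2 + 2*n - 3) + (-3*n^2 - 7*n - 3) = 5*n^2 - 5*n - 6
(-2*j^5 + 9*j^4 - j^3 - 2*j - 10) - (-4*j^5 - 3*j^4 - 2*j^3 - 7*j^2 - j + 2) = 2*j^5 + 12*j^4 + j^3 + 7*j^2 - j - 12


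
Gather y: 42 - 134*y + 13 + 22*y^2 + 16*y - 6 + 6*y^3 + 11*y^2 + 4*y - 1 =6*y^3 + 33*y^2 - 114*y + 48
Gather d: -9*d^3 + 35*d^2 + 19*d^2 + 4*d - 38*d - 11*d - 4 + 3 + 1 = -9*d^3 + 54*d^2 - 45*d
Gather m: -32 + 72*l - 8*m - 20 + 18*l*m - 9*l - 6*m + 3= 63*l + m*(18*l - 14) - 49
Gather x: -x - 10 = -x - 10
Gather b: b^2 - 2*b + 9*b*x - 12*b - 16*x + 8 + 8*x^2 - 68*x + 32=b^2 + b*(9*x - 14) + 8*x^2 - 84*x + 40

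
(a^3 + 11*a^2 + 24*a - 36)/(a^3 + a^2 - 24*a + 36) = (a^2 + 5*a - 6)/(a^2 - 5*a + 6)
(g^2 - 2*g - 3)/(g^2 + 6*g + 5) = (g - 3)/(g + 5)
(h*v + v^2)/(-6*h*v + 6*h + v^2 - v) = v*(h + v)/(-6*h*v + 6*h + v^2 - v)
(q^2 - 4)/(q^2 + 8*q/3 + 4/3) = 3*(q - 2)/(3*q + 2)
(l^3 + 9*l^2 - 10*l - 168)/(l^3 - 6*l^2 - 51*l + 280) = (l^2 + 2*l - 24)/(l^2 - 13*l + 40)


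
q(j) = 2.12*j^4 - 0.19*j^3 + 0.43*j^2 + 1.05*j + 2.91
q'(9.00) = 6144.54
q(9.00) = 13818.00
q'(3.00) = 227.46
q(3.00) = 176.52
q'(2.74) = 173.57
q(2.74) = 124.60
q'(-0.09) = 0.96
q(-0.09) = 2.82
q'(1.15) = 14.18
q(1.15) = 8.11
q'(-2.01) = -71.84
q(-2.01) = 38.68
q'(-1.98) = -68.71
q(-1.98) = 36.58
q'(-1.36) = -22.50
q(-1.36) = 10.01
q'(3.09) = 248.46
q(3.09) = 197.93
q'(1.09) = 12.29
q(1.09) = 7.31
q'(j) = 8.48*j^3 - 0.57*j^2 + 0.86*j + 1.05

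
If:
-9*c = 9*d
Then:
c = -d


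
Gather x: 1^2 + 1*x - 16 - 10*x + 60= 45 - 9*x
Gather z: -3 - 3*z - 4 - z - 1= -4*z - 8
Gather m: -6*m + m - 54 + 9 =-5*m - 45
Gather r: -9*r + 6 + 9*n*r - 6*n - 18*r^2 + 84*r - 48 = -6*n - 18*r^2 + r*(9*n + 75) - 42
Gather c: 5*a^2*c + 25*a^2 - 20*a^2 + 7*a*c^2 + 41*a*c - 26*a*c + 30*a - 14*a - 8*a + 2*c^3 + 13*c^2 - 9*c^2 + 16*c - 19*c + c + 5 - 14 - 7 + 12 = 5*a^2 + 8*a + 2*c^3 + c^2*(7*a + 4) + c*(5*a^2 + 15*a - 2) - 4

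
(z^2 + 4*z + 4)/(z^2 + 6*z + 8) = (z + 2)/(z + 4)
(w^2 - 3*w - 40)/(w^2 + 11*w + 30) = (w - 8)/(w + 6)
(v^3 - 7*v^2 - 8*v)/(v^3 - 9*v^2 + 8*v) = (v + 1)/(v - 1)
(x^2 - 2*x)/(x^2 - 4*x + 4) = x/(x - 2)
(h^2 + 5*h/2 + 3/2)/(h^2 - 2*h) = (2*h^2 + 5*h + 3)/(2*h*(h - 2))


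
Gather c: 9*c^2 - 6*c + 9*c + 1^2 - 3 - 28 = 9*c^2 + 3*c - 30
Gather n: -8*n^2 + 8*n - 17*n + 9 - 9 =-8*n^2 - 9*n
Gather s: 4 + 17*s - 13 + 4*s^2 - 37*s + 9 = 4*s^2 - 20*s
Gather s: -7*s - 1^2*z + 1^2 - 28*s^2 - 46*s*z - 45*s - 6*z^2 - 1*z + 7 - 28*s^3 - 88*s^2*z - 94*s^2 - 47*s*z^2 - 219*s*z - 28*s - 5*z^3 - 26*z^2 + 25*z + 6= -28*s^3 + s^2*(-88*z - 122) + s*(-47*z^2 - 265*z - 80) - 5*z^3 - 32*z^2 + 23*z + 14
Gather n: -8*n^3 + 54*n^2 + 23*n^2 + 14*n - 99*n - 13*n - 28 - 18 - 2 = -8*n^3 + 77*n^2 - 98*n - 48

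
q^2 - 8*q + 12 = (q - 6)*(q - 2)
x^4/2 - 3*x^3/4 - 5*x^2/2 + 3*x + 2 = (x/2 + 1)*(x - 2)^2*(x + 1/2)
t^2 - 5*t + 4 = (t - 4)*(t - 1)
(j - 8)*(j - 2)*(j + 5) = j^3 - 5*j^2 - 34*j + 80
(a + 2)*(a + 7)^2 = a^3 + 16*a^2 + 77*a + 98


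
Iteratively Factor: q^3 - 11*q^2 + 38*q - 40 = (q - 2)*(q^2 - 9*q + 20) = (q - 4)*(q - 2)*(q - 5)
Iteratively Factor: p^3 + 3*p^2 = (p)*(p^2 + 3*p) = p^2*(p + 3)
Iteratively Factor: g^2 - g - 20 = (g - 5)*(g + 4)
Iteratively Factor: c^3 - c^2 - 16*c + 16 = (c - 1)*(c^2 - 16) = (c - 1)*(c + 4)*(c - 4)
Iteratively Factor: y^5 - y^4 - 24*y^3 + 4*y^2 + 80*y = (y + 2)*(y^4 - 3*y^3 - 18*y^2 + 40*y) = (y + 2)*(y + 4)*(y^3 - 7*y^2 + 10*y) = (y - 5)*(y + 2)*(y + 4)*(y^2 - 2*y) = y*(y - 5)*(y + 2)*(y + 4)*(y - 2)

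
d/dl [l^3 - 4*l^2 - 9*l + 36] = 3*l^2 - 8*l - 9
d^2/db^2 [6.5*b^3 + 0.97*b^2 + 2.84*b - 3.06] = 39.0*b + 1.94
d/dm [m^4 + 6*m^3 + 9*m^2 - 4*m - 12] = 4*m^3 + 18*m^2 + 18*m - 4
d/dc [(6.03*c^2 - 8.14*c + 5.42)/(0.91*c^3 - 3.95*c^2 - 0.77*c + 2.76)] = (-5.4873*c^4 + 14.8148*c^3 - 51.5927*c^2 + 76.1036*c - 18.293)/(0.8281*c^6 - 7.189*c^5 + 14.2011*c^4 + 11.1062*c^3 - 21.2111*c^2 - 4.2504*c + 7.6176)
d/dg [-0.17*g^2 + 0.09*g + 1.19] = 0.09 - 0.34*g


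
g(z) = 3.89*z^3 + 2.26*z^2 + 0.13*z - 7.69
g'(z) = 11.67*z^2 + 4.52*z + 0.13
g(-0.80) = -8.34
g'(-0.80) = 3.98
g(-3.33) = -126.70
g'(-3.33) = 114.49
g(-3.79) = -187.49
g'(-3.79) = 150.63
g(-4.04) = -227.83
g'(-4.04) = 172.34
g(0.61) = -5.89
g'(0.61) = 7.23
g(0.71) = -5.07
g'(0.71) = 9.22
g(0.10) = -7.65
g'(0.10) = 0.70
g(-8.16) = -1971.85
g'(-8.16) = 740.30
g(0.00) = -7.69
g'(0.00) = 0.13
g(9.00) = 3012.35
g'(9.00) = 986.08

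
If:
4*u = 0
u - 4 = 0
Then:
No Solution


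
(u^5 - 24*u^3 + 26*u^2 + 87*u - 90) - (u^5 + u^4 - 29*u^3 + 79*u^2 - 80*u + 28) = -u^4 + 5*u^3 - 53*u^2 + 167*u - 118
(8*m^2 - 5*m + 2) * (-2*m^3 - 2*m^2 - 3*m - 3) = -16*m^5 - 6*m^4 - 18*m^3 - 13*m^2 + 9*m - 6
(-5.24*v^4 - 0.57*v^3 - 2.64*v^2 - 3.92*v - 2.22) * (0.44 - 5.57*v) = 29.1868*v^5 + 0.8693*v^4 + 14.454*v^3 + 20.6728*v^2 + 10.6406*v - 0.9768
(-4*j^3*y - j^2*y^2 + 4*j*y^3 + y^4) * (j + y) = -4*j^4*y - 5*j^3*y^2 + 3*j^2*y^3 + 5*j*y^4 + y^5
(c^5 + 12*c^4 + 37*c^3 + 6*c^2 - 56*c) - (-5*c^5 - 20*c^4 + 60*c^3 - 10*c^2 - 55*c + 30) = 6*c^5 + 32*c^4 - 23*c^3 + 16*c^2 - c - 30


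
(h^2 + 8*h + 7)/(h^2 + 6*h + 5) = (h + 7)/(h + 5)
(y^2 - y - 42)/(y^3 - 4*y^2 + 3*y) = (y^2 - y - 42)/(y*(y^2 - 4*y + 3))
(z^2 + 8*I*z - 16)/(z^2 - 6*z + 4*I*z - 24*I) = (z + 4*I)/(z - 6)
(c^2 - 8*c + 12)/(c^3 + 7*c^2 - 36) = (c - 6)/(c^2 + 9*c + 18)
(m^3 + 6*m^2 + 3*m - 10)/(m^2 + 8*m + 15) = (m^2 + m - 2)/(m + 3)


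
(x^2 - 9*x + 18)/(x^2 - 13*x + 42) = (x - 3)/(x - 7)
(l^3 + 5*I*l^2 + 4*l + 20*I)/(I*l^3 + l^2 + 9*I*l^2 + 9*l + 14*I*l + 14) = (-I*l^3 + 5*l^2 - 4*I*l + 20)/(l^3 + l^2*(9 - I) + l*(14 - 9*I) - 14*I)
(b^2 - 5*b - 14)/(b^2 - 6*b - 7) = (b + 2)/(b + 1)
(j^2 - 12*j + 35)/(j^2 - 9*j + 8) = (j^2 - 12*j + 35)/(j^2 - 9*j + 8)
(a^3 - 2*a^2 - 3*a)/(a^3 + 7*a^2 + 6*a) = (a - 3)/(a + 6)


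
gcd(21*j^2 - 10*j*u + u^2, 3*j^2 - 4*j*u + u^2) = -3*j + u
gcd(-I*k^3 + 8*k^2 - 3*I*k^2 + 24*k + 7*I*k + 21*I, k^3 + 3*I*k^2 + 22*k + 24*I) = k + I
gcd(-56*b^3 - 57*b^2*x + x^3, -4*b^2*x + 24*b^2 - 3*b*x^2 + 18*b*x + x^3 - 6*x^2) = b + x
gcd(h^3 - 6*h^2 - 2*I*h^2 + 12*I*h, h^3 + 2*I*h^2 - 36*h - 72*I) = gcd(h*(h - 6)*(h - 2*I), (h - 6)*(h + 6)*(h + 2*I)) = h - 6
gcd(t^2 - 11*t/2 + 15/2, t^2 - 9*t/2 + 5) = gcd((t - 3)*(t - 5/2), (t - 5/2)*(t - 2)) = t - 5/2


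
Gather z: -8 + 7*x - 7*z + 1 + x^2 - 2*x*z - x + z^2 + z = x^2 + 6*x + z^2 + z*(-2*x - 6) - 7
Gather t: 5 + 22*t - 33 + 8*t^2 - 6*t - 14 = 8*t^2 + 16*t - 42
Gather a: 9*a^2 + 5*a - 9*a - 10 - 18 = 9*a^2 - 4*a - 28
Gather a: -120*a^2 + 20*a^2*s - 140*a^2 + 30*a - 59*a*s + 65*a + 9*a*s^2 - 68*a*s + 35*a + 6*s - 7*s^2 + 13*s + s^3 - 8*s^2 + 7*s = a^2*(20*s - 260) + a*(9*s^2 - 127*s + 130) + s^3 - 15*s^2 + 26*s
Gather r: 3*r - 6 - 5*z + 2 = 3*r - 5*z - 4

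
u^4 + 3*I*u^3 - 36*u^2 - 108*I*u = u*(u - 6)*(u + 6)*(u + 3*I)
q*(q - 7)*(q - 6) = q^3 - 13*q^2 + 42*q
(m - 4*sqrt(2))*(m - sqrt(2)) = m^2 - 5*sqrt(2)*m + 8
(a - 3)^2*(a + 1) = a^3 - 5*a^2 + 3*a + 9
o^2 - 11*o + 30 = (o - 6)*(o - 5)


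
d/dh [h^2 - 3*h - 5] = 2*h - 3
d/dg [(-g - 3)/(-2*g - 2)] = -1/(g^2 + 2*g + 1)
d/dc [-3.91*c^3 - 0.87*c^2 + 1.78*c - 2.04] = -11.73*c^2 - 1.74*c + 1.78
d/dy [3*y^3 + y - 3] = 9*y^2 + 1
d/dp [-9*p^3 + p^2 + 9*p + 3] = -27*p^2 + 2*p + 9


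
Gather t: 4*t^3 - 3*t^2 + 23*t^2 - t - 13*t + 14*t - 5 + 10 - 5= 4*t^3 + 20*t^2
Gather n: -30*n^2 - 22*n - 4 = -30*n^2 - 22*n - 4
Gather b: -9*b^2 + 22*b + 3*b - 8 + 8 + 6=-9*b^2 + 25*b + 6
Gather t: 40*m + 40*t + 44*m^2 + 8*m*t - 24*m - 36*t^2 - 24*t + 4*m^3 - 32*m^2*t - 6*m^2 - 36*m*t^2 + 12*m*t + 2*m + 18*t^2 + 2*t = 4*m^3 + 38*m^2 + 18*m + t^2*(-36*m - 18) + t*(-32*m^2 + 20*m + 18)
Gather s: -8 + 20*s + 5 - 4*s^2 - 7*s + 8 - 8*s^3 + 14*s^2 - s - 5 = -8*s^3 + 10*s^2 + 12*s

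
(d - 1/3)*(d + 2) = d^2 + 5*d/3 - 2/3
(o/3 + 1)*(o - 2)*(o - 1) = o^3/3 - 7*o/3 + 2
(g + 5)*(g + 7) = g^2 + 12*g + 35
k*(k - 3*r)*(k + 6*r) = k^3 + 3*k^2*r - 18*k*r^2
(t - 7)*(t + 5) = t^2 - 2*t - 35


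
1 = 1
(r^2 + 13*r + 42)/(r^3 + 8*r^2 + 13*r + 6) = (r + 7)/(r^2 + 2*r + 1)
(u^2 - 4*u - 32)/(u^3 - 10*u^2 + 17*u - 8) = (u + 4)/(u^2 - 2*u + 1)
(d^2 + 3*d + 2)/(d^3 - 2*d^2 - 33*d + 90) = (d^2 + 3*d + 2)/(d^3 - 2*d^2 - 33*d + 90)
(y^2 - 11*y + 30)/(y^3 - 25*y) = (y - 6)/(y*(y + 5))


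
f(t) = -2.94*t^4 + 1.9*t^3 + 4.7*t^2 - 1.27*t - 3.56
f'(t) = -11.76*t^3 + 5.7*t^2 + 9.4*t - 1.27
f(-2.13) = -58.41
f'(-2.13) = 118.21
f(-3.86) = -690.58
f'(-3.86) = 723.72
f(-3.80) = -648.15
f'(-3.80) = 690.61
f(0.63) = -2.48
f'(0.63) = 3.97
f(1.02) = -1.13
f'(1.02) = 1.77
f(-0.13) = -3.32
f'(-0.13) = -2.37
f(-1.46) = -10.96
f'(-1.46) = 33.75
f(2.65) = -83.55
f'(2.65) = -155.18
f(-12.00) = -63558.56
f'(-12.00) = 21028.01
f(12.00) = -57022.64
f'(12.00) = -19388.95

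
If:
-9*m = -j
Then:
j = 9*m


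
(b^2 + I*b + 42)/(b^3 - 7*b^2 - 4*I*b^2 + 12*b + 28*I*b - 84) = (b + 7*I)/(b^2 + b*(-7 + 2*I) - 14*I)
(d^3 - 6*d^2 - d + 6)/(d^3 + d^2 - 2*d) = (d^2 - 5*d - 6)/(d*(d + 2))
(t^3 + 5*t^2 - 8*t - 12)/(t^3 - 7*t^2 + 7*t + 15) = (t^2 + 4*t - 12)/(t^2 - 8*t + 15)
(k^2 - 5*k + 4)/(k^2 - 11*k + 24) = (k^2 - 5*k + 4)/(k^2 - 11*k + 24)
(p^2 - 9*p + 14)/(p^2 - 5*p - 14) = (p - 2)/(p + 2)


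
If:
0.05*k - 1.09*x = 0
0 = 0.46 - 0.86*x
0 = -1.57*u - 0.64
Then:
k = 11.66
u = -0.41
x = 0.53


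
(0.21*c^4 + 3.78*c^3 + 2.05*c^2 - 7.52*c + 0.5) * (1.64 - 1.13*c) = -0.2373*c^5 - 3.927*c^4 + 3.8827*c^3 + 11.8596*c^2 - 12.8978*c + 0.82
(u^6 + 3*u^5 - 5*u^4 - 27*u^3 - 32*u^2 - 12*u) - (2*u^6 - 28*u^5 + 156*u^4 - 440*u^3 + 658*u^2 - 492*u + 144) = -u^6 + 31*u^5 - 161*u^4 + 413*u^3 - 690*u^2 + 480*u - 144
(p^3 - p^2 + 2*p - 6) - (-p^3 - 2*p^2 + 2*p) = 2*p^3 + p^2 - 6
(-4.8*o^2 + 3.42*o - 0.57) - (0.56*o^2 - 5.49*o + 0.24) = -5.36*o^2 + 8.91*o - 0.81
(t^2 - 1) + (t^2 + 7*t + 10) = 2*t^2 + 7*t + 9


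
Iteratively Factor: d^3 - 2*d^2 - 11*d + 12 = (d - 4)*(d^2 + 2*d - 3) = (d - 4)*(d - 1)*(d + 3)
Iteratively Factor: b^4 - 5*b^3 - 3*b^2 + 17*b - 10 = (b - 1)*(b^3 - 4*b^2 - 7*b + 10) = (b - 1)^2*(b^2 - 3*b - 10) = (b - 5)*(b - 1)^2*(b + 2)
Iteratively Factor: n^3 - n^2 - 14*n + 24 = (n + 4)*(n^2 - 5*n + 6) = (n - 2)*(n + 4)*(n - 3)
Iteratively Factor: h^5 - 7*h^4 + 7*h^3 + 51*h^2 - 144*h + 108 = (h + 3)*(h^4 - 10*h^3 + 37*h^2 - 60*h + 36) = (h - 3)*(h + 3)*(h^3 - 7*h^2 + 16*h - 12) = (h - 3)^2*(h + 3)*(h^2 - 4*h + 4) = (h - 3)^2*(h - 2)*(h + 3)*(h - 2)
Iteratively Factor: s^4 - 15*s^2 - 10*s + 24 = (s + 3)*(s^3 - 3*s^2 - 6*s + 8) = (s + 2)*(s + 3)*(s^2 - 5*s + 4) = (s - 4)*(s + 2)*(s + 3)*(s - 1)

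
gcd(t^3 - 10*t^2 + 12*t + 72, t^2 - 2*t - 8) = t + 2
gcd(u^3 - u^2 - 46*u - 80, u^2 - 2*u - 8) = u + 2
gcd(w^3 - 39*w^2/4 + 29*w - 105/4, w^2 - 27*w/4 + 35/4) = w^2 - 27*w/4 + 35/4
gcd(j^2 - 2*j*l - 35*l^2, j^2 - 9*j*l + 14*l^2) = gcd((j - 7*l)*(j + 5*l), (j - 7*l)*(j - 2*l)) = j - 7*l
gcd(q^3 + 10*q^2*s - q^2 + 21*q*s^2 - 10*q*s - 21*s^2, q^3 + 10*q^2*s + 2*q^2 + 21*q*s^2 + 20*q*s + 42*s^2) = q^2 + 10*q*s + 21*s^2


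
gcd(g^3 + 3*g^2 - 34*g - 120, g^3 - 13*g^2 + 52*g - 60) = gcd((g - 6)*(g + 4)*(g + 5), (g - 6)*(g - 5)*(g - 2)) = g - 6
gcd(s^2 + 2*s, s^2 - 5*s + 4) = 1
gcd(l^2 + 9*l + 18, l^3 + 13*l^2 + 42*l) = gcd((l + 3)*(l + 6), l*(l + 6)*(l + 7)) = l + 6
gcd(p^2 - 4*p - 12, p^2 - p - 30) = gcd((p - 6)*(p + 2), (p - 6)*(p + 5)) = p - 6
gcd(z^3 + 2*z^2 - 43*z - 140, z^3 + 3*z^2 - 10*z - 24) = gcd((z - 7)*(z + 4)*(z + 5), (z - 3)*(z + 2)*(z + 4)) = z + 4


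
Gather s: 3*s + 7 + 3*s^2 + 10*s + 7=3*s^2 + 13*s + 14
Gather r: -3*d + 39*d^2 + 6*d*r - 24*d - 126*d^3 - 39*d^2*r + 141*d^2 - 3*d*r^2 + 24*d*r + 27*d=-126*d^3 + 180*d^2 - 3*d*r^2 + r*(-39*d^2 + 30*d)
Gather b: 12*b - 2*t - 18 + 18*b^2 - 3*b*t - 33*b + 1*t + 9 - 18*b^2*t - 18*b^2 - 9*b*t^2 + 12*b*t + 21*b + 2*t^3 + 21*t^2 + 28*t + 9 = -18*b^2*t + b*(-9*t^2 + 9*t) + 2*t^3 + 21*t^2 + 27*t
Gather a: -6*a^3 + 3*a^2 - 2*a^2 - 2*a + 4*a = -6*a^3 + a^2 + 2*a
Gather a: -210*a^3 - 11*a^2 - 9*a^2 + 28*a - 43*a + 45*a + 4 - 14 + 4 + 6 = -210*a^3 - 20*a^2 + 30*a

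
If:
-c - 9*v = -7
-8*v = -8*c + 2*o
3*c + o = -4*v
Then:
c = 0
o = -28/9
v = 7/9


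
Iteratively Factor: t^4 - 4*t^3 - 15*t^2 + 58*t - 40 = (t - 2)*(t^3 - 2*t^2 - 19*t + 20) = (t - 2)*(t - 1)*(t^2 - t - 20) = (t - 2)*(t - 1)*(t + 4)*(t - 5)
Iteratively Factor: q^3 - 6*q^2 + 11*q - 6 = (q - 3)*(q^2 - 3*q + 2) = (q - 3)*(q - 1)*(q - 2)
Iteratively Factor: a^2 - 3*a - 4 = (a + 1)*(a - 4)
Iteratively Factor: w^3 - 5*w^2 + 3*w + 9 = (w + 1)*(w^2 - 6*w + 9) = (w - 3)*(w + 1)*(w - 3)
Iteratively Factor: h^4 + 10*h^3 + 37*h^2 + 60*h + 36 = (h + 3)*(h^3 + 7*h^2 + 16*h + 12) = (h + 2)*(h + 3)*(h^2 + 5*h + 6) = (h + 2)^2*(h + 3)*(h + 3)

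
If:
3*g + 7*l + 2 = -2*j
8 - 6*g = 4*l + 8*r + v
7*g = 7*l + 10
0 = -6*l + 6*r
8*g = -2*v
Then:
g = 88/49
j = -244/49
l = 18/49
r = 18/49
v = -352/49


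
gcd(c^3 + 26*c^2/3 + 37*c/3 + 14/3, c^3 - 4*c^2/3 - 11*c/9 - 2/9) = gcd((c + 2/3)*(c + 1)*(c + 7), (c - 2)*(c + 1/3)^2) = 1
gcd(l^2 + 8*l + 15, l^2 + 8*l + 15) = l^2 + 8*l + 15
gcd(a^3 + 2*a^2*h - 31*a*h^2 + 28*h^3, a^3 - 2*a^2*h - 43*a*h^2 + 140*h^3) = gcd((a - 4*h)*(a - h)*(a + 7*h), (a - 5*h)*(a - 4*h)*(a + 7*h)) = a^2 + 3*a*h - 28*h^2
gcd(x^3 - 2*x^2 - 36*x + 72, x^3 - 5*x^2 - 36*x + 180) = x^2 - 36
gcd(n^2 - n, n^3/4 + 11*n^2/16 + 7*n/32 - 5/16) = 1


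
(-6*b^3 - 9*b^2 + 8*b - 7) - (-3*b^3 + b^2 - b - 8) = -3*b^3 - 10*b^2 + 9*b + 1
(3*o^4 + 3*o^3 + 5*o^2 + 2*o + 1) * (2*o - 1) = 6*o^5 + 3*o^4 + 7*o^3 - o^2 - 1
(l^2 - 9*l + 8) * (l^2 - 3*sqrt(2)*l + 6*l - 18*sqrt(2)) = l^4 - 3*sqrt(2)*l^3 - 3*l^3 - 46*l^2 + 9*sqrt(2)*l^2 + 48*l + 138*sqrt(2)*l - 144*sqrt(2)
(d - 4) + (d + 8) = 2*d + 4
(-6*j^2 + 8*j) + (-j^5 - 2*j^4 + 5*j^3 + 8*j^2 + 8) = -j^5 - 2*j^4 + 5*j^3 + 2*j^2 + 8*j + 8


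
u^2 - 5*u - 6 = (u - 6)*(u + 1)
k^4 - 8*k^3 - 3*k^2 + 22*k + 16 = (k - 8)*(k - 2)*(k + 1)^2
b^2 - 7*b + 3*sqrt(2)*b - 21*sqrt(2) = (b - 7)*(b + 3*sqrt(2))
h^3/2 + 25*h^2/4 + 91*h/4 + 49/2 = (h/2 + 1)*(h + 7/2)*(h + 7)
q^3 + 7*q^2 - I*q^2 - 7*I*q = q*(q + 7)*(q - I)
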